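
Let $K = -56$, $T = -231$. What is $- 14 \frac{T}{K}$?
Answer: $- \frac{231}{4} \approx -57.75$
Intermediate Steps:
$- 14 \frac{T}{K} = - 14 \left(- \frac{231}{-56}\right) = - 14 \left(\left(-231\right) \left(- \frac{1}{56}\right)\right) = \left(-14\right) \frac{33}{8} = - \frac{231}{4}$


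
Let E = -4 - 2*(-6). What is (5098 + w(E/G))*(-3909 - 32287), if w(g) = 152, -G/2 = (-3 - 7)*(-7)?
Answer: -190029000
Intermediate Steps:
G = -140 (G = -2*(-3 - 7)*(-7) = -(-20)*(-7) = -2*70 = -140)
E = 8 (E = -4 + 12 = 8)
(5098 + w(E/G))*(-3909 - 32287) = (5098 + 152)*(-3909 - 32287) = 5250*(-36196) = -190029000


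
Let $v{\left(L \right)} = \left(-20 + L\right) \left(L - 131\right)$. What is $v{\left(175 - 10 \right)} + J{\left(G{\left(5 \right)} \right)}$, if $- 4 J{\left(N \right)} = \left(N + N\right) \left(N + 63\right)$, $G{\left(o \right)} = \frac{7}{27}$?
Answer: $\frac{3587992}{729} \approx 4921.8$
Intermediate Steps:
$G{\left(o \right)} = \frac{7}{27}$ ($G{\left(o \right)} = 7 \cdot \frac{1}{27} = \frac{7}{27}$)
$v{\left(L \right)} = \left(-131 + L\right) \left(-20 + L\right)$ ($v{\left(L \right)} = \left(-20 + L\right) \left(-131 + L\right) = \left(-131 + L\right) \left(-20 + L\right)$)
$J{\left(N \right)} = - \frac{N \left(63 + N\right)}{2}$ ($J{\left(N \right)} = - \frac{\left(N + N\right) \left(N + 63\right)}{4} = - \frac{2 N \left(63 + N\right)}{4} = - \frac{N \left(63 + N\right)}{2}$)
$v{\left(175 - 10 \right)} + J{\left(G{\left(5 \right)} \right)} = \left(2620 + \left(175 - 10\right)^{2} - 151 \left(175 - 10\right)\right) - \frac{7 \left(63 + \frac{7}{27}\right)}{54} = \left(2620 + \left(175 - 10\right)^{2} - 151 \left(175 - 10\right)\right) - \frac{7}{54} \cdot \frac{1708}{27} = \left(2620 + 165^{2} - 24915\right) - \frac{5978}{729} = \left(2620 + 27225 - 24915\right) - \frac{5978}{729} = 4930 - \frac{5978}{729} = \frac{3587992}{729}$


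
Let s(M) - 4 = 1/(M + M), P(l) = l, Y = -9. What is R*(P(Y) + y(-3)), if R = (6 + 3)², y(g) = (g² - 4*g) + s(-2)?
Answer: 5103/4 ≈ 1275.8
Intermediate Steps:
s(M) = 4 + 1/(2*M) (s(M) = 4 + 1/(M + M) = 4 + 1/(2*M))
y(g) = 15/4 + g² - 4*g (y(g) = (g² - 4*g) + (4 + (½)/(-2)) = (g² - 4*g) + (4 + (½)*(-½)) = (g² - 4*g) + (4 - ¼) = (g² - 4*g) + 15/4 = 15/4 + g² - 4*g)
R = 81 (R = 9² = 81)
R*(P(Y) + y(-3)) = 81*(-9 + (15/4 + (-3)² - 4*(-3))) = 81*(-9 + (15/4 + 9 + 12)) = 81*(-9 + 99/4) = 81*(63/4) = 5103/4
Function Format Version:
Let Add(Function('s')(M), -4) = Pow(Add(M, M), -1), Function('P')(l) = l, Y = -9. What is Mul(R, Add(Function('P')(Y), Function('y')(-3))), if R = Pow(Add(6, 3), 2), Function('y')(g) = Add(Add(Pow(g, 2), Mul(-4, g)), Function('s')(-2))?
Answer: Rational(5103, 4) ≈ 1275.8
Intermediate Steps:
Function('s')(M) = Add(4, Mul(Rational(1, 2), Pow(M, -1))) (Function('s')(M) = Add(4, Pow(Add(M, M), -1)) = Add(4, Pow(Mul(2, M), -1)) = Add(4, Mul(Rational(1, 2), Pow(M, -1))))
Function('y')(g) = Add(Rational(15, 4), Pow(g, 2), Mul(-4, g)) (Function('y')(g) = Add(Add(Pow(g, 2), Mul(-4, g)), Add(4, Mul(Rational(1, 2), Pow(-2, -1)))) = Add(Add(Pow(g, 2), Mul(-4, g)), Add(4, Mul(Rational(1, 2), Rational(-1, 2)))) = Add(Add(Pow(g, 2), Mul(-4, g)), Add(4, Rational(-1, 4))) = Add(Add(Pow(g, 2), Mul(-4, g)), Rational(15, 4)) = Add(Rational(15, 4), Pow(g, 2), Mul(-4, g)))
R = 81 (R = Pow(9, 2) = 81)
Mul(R, Add(Function('P')(Y), Function('y')(-3))) = Mul(81, Add(-9, Add(Rational(15, 4), Pow(-3, 2), Mul(-4, -3)))) = Mul(81, Add(-9, Add(Rational(15, 4), 9, 12))) = Mul(81, Add(-9, Rational(99, 4))) = Mul(81, Rational(63, 4)) = Rational(5103, 4)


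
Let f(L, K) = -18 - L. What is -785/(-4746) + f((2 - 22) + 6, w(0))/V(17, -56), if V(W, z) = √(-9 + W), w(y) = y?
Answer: 785/4746 - √2 ≈ -1.2488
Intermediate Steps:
-785/(-4746) + f((2 - 22) + 6, w(0))/V(17, -56) = -785/(-4746) + (-18 - ((2 - 22) + 6))/(√(-9 + 17)) = -785*(-1/4746) + (-18 - (-20 + 6))/(√8) = 785/4746 + (-18 - 1*(-14))/((2*√2)) = 785/4746 + (-18 + 14)*(√2/4) = 785/4746 - √2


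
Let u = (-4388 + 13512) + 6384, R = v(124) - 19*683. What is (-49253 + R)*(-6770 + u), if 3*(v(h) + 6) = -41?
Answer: -1631812762/3 ≈ -5.4394e+8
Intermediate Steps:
v(h) = -59/3 (v(h) = -6 + (1/3)*(-41) = -6 - 41/3 = -59/3)
R = -38990/3 (R = -59/3 - 19*683 = -59/3 - 1*12977 = -59/3 - 12977 = -38990/3 ≈ -12997.)
u = 15508 (u = 9124 + 6384 = 15508)
(-49253 + R)*(-6770 + u) = (-49253 - 38990/3)*(-6770 + 15508) = -186749/3*8738 = -1631812762/3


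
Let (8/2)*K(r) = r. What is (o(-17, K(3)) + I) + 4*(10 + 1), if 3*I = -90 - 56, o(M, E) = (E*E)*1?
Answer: -197/48 ≈ -4.1042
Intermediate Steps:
K(r) = r/4
o(M, E) = E**2 (o(M, E) = E**2*1 = E**2)
I = -146/3 (I = (-90 - 56)/3 = (1/3)*(-146) = -146/3 ≈ -48.667)
(o(-17, K(3)) + I) + 4*(10 + 1) = (((1/4)*3)**2 - 146/3) + 4*(10 + 1) = ((3/4)**2 - 146/3) + 4*11 = (9/16 - 146/3) + 44 = -2309/48 + 44 = -197/48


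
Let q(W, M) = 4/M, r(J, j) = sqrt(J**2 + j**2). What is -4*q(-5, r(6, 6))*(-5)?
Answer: 20*sqrt(2)/3 ≈ 9.4281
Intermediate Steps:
-4*q(-5, r(6, 6))*(-5) = -16/(sqrt(6**2 + 6**2))*(-5) = -16/(sqrt(36 + 36))*(-5) = -16/(sqrt(72))*(-5) = -16/(6*sqrt(2))*(-5) = -16*sqrt(2)/12*(-5) = -4*sqrt(2)/3*(-5) = 20*sqrt(2)/3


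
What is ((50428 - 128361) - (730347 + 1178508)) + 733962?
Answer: -1252826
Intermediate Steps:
((50428 - 128361) - (730347 + 1178508)) + 733962 = (-77933 - 1*1908855) + 733962 = (-77933 - 1908855) + 733962 = -1986788 + 733962 = -1252826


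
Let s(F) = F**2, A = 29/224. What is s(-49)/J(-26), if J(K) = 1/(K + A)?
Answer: -1987685/32 ≈ -62115.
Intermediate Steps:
A = 29/224 (A = 29*(1/224) = 29/224 ≈ 0.12946)
J(K) = 1/(29/224 + K) (J(K) = 1/(K + 29/224) = 1/(29/224 + K))
s(-49)/J(-26) = (-49)**2/((224/(29 + 224*(-26)))) = 2401/((224/(29 - 5824))) = 2401/((224/(-5795))) = 2401/((224*(-1/5795))) = 2401/(-224/5795) = 2401*(-5795/224) = -1987685/32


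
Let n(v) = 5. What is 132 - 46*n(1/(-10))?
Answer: -98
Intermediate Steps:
132 - 46*n(1/(-10)) = 132 - 46*5 = 132 - 230 = -98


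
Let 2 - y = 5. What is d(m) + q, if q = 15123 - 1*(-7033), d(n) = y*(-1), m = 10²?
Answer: 22159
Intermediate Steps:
m = 100
y = -3 (y = 2 - 1*5 = 2 - 5 = -3)
d(n) = 3 (d(n) = -3*(-1) = 3)
q = 22156 (q = 15123 + 7033 = 22156)
d(m) + q = 3 + 22156 = 22159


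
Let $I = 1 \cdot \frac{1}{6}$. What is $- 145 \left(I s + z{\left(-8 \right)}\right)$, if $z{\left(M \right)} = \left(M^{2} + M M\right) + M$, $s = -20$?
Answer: $- \frac{50750}{3} \approx -16917.0$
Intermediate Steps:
$I = \frac{1}{6}$ ($I = 1 \cdot \frac{1}{6} = \frac{1}{6} \approx 0.16667$)
$z{\left(M \right)} = M + 2 M^{2}$ ($z{\left(M \right)} = \left(M^{2} + M^{2}\right) + M = 2 M^{2} + M = M + 2 M^{2}$)
$- 145 \left(I s + z{\left(-8 \right)}\right) = - 145 \left(\frac{1}{6} \left(-20\right) - 8 \left(1 + 2 \left(-8\right)\right)\right) = - 145 \left(- \frac{10}{3} - 8 \left(1 - 16\right)\right) = - 145 \left(- \frac{10}{3} - -120\right) = - 145 \left(- \frac{10}{3} + 120\right) = \left(-145\right) \frac{350}{3} = - \frac{50750}{3}$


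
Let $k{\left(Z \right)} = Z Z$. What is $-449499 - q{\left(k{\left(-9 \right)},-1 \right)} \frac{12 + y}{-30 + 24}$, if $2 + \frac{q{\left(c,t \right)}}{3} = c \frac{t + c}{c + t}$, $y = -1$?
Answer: $- \frac{898129}{2} \approx -4.4906 \cdot 10^{5}$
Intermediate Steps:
$k{\left(Z \right)} = Z^{2}$
$q{\left(c,t \right)} = -6 + 3 c$ ($q{\left(c,t \right)} = -6 + 3 c \frac{t + c}{c + t} = -6 + 3 c \frac{c + t}{c + t} = -6 + 3 c 1 = -6 + 3 c$)
$-449499 - q{\left(k{\left(-9 \right)},-1 \right)} \frac{12 + y}{-30 + 24} = -449499 - \left(-6 + 3 \left(-9\right)^{2}\right) \frac{12 - 1}{-30 + 24} = -449499 - \left(-6 + 3 \cdot 81\right) \frac{11}{-6} = -449499 - \left(-6 + 243\right) 11 \left(- \frac{1}{6}\right) = -449499 - 237 \left(- \frac{11}{6}\right) = -449499 - - \frac{869}{2} = -449499 + \frac{869}{2} = - \frac{898129}{2}$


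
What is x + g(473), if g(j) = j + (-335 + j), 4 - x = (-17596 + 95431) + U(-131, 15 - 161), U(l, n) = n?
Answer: -77074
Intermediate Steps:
x = -77685 (x = 4 - ((-17596 + 95431) + (15 - 161)) = 4 - (77835 - 146) = 4 - 1*77689 = 4 - 77689 = -77685)
g(j) = -335 + 2*j
x + g(473) = -77685 + (-335 + 2*473) = -77685 + (-335 + 946) = -77685 + 611 = -77074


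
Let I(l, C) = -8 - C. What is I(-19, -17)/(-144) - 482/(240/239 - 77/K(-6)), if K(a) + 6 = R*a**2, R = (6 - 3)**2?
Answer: -586185341/926672 ≈ -632.57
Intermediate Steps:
R = 9 (R = 3**2 = 9)
K(a) = -6 + 9*a**2
I(-19, -17)/(-144) - 482/(240/239 - 77/K(-6)) = (-8 - 1*(-17))/(-144) - 482/(240/239 - 77/(-6 + 9*(-6)**2)) = (-8 + 17)*(-1/144) - 482/(240*(1/239) - 77/(-6 + 9*36)) = 9*(-1/144) - 482/(240/239 - 77/(-6 + 324)) = -1/16 - 482/(240/239 - 77/318) = -1/16 - 482/57917/76002 = -1/16 - 482*76002/57917 = -1/16 - 36632964/57917 = -586185341/926672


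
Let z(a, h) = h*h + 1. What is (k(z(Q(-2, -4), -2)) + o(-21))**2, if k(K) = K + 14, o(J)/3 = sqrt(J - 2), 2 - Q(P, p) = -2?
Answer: 154 + 114*I*sqrt(23) ≈ 154.0 + 546.72*I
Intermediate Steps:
Q(P, p) = 4 (Q(P, p) = 2 - 1*(-2) = 2 + 2 = 4)
z(a, h) = 1 + h**2 (z(a, h) = h**2 + 1 = 1 + h**2)
o(J) = 3*sqrt(-2 + J) (o(J) = 3*sqrt(J - 2) = 3*sqrt(-2 + J))
k(K) = 14 + K
(k(z(Q(-2, -4), -2)) + o(-21))**2 = ((14 + (1 + (-2)**2)) + 3*sqrt(-2 - 21))**2 = ((14 + (1 + 4)) + 3*sqrt(-23))**2 = ((14 + 5) + 3*(I*sqrt(23)))**2 = (19 + 3*I*sqrt(23))**2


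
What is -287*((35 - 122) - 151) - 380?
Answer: 67926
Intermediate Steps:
-287*((35 - 122) - 151) - 380 = -287*(-87 - 151) - 380 = -287*(-238) - 380 = 68306 - 380 = 67926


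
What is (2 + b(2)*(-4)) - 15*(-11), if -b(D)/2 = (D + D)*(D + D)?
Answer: 295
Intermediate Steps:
b(D) = -8*D² (b(D) = -2*(D + D)*(D + D) = -2*2*D*2*D = -8*D²)
(2 + b(2)*(-4)) - 15*(-11) = (2 - 8*2²*(-4)) - 15*(-11) = (2 - 8*4*(-4)) + 165 = (2 - 32*(-4)) + 165 = (2 + 128) + 165 = 130 + 165 = 295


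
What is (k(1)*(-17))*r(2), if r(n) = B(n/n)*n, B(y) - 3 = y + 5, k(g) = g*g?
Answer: -306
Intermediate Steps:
k(g) = g²
B(y) = 8 + y (B(y) = 3 + (y + 5) = 3 + (5 + y) = 8 + y)
r(n) = 9*n (r(n) = (8 + n/n)*n = (8 + 1)*n = 9*n)
(k(1)*(-17))*r(2) = (1²*(-17))*(9*2) = (1*(-17))*18 = -17*18 = -306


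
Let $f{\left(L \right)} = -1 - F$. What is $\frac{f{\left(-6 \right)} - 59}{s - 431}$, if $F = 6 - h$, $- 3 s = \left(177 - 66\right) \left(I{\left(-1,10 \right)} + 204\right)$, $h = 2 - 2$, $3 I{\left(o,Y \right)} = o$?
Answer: $\frac{99}{11950} \approx 0.0082845$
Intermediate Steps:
$I{\left(o,Y \right)} = \frac{o}{3}$
$h = 0$ ($h = 2 - 2 = 0$)
$s = - \frac{22607}{3}$ ($s = - \frac{\left(177 - 66\right) \left(\frac{1}{3} \left(-1\right) + 204\right)}{3} = - \frac{111 \left(- \frac{1}{3} + 204\right)}{3} = - \frac{111 \cdot \frac{611}{3}}{3} = \left(- \frac{1}{3}\right) 22607 = - \frac{22607}{3} \approx -7535.7$)
$F = 6$ ($F = 6 - 0 = 6 + 0 = 6$)
$f{\left(L \right)} = -7$ ($f{\left(L \right)} = -1 - 6 = -7$)
$\frac{f{\left(-6 \right)} - 59}{s - 431} = \frac{-7 - 59}{- \frac{22607}{3} - 431} = - \frac{66}{- \frac{23900}{3}} = \left(-66\right) \left(- \frac{3}{23900}\right) = \frac{99}{11950}$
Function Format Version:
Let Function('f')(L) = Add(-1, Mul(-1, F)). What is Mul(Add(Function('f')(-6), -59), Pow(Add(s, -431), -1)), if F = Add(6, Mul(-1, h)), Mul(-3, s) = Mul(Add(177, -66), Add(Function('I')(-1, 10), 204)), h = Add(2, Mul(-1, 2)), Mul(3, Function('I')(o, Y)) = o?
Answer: Rational(99, 11950) ≈ 0.0082845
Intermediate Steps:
Function('I')(o, Y) = Mul(Rational(1, 3), o)
h = 0 (h = Add(2, -2) = 0)
s = Rational(-22607, 3) (s = Mul(Rational(-1, 3), Mul(Add(177, -66), Add(Mul(Rational(1, 3), -1), 204))) = Mul(Rational(-1, 3), Mul(111, Add(Rational(-1, 3), 204))) = Mul(Rational(-1, 3), Mul(111, Rational(611, 3))) = Mul(Rational(-1, 3), 22607) = Rational(-22607, 3) ≈ -7535.7)
F = 6 (F = Add(6, Mul(-1, 0)) = Add(6, 0) = 6)
Function('f')(L) = -7 (Function('f')(L) = Add(-1, Mul(-1, 6)) = Add(-1, -6) = -7)
Mul(Add(Function('f')(-6), -59), Pow(Add(s, -431), -1)) = Mul(Add(-7, -59), Pow(Add(Rational(-22607, 3), -431), -1)) = Mul(-66, Pow(Rational(-23900, 3), -1)) = Mul(-66, Rational(-3, 23900)) = Rational(99, 11950)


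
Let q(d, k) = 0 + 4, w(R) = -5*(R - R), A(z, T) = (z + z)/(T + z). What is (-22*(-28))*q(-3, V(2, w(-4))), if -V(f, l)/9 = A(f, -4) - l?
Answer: 2464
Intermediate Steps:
A(z, T) = 2*z/(T + z) (A(z, T) = (2*z)/(T + z) = 2*z/(T + z))
w(R) = 0 (w(R) = -5*0 = 0)
V(f, l) = 9*l - 18*f/(-4 + f) (V(f, l) = -9*(2*f/(-4 + f) - l) = -9*(-l + 2*f/(-4 + f)) = 9*l - 18*f/(-4 + f))
q(d, k) = 4
(-22*(-28))*q(-3, V(2, w(-4))) = -22*(-28)*4 = 616*4 = 2464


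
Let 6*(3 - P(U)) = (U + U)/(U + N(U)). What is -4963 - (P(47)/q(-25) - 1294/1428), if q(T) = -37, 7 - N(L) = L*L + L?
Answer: -72163089580/14543109 ≈ -4962.0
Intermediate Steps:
N(L) = 7 - L - L**2 (N(L) = 7 - (L*L + L) = 7 - (L**2 + L) = 7 - (L + L**2) = 7 + (-L - L**2) = 7 - L - L**2)
P(U) = 3 - U/(3*(7 - U**2)) (P(U) = 3 - (U + U)/(6*(U + (7 - U - U**2))) = 3 - 2*U/(6*(7 - U**2)) = 3 - U/(3*(7 - U**2)))
-4963 - (P(47)/q(-25) - 1294/1428) = -4963 - (((-63 + 47 + 9*47**2)/(3*(-7 + 47**2)))/(-37) - 1294/1428) = -4963 - (((-63 + 47 + 9*2209)/(3*(-7 + 2209)))*(-1/37) - 1294*1/1428) = -4963 - (((1/3)*(-63 + 47 + 19881)/2202)*(-1/37) - 647/714) = -4963 - (((1/3)*(1/2202)*19865)*(-1/37) - 647/714) = -4963 - ((19865/6606)*(-1/37) - 647/714) = -4963 - (-19865/244422 - 647/714) = -4963 - 1*(-14360387/14543109) = -4963 + 14360387/14543109 = -72163089580/14543109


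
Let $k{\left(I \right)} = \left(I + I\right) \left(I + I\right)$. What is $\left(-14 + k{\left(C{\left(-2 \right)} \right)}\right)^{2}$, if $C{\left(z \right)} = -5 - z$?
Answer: $484$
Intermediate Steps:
$k{\left(I \right)} = 4 I^{2}$ ($k{\left(I \right)} = 2 I 2 I = 4 I^{2}$)
$\left(-14 + k{\left(C{\left(-2 \right)} \right)}\right)^{2} = \left(-14 + 4 \left(-5 - -2\right)^{2}\right)^{2} = \left(-14 + 4 \left(-5 + 2\right)^{2}\right)^{2} = \left(-14 + 4 \left(-3\right)^{2}\right)^{2} = \left(-14 + 4 \cdot 9\right)^{2} = \left(-14 + 36\right)^{2} = 22^{2} = 484$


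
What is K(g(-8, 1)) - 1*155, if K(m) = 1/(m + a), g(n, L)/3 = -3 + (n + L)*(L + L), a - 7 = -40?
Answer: -13021/84 ≈ -155.01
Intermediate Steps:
a = -33 (a = 7 - 40 = -33)
g(n, L) = -9 + 6*L*(L + n) (g(n, L) = 3*(-3 + (n + L)*(L + L)) = 3*(-3 + (L + n)*(2*L)) = 3*(-3 + 2*L*(L + n)) = -9 + 6*L*(L + n))
K(m) = 1/(-33 + m) (K(m) = 1/(m - 33) = 1/(-33 + m))
K(g(-8, 1)) - 1*155 = 1/(-33 + (-9 + 6*1² + 6*1*(-8))) - 1*155 = 1/(-33 + (-9 + 6*1 - 48)) - 155 = 1/(-33 + (-9 + 6 - 48)) - 155 = 1/(-33 - 51) - 155 = 1/(-84) - 155 = -1/84 - 155 = -13021/84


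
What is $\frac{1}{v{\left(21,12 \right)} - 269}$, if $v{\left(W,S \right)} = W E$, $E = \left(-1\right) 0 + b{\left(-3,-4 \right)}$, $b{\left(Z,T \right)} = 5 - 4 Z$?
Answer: $\frac{1}{88} \approx 0.011364$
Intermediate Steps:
$E = 17$ ($E = \left(-1\right) 0 + \left(5 - -12\right) = 0 + \left(5 + 12\right) = 0 + 17 = 17$)
$v{\left(W,S \right)} = 17 W$ ($v{\left(W,S \right)} = W 17 = 17 W$)
$\frac{1}{v{\left(21,12 \right)} - 269} = \frac{1}{17 \cdot 21 - 269} = \frac{1}{357 - 269} = \frac{1}{88}$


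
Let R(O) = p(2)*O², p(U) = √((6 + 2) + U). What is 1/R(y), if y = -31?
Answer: √10/9610 ≈ 0.00032906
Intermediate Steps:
p(U) = √(8 + U)
R(O) = √10*O² (R(O) = √(8 + 2)*O² = √10*O²)
1/R(y) = 1/(√10*(-31)²) = 1/(√10*961) = 1/(961*√10) = √10/9610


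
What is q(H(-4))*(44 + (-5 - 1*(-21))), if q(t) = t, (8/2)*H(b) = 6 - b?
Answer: 150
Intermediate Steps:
H(b) = 3/2 - b/4 (H(b) = (6 - b)/4 = 3/2 - b/4)
q(H(-4))*(44 + (-5 - 1*(-21))) = (3/2 - 1/4*(-4))*(44 + (-5 - 1*(-21))) = (3/2 + 1)*(44 + (-5 + 21)) = 5*(44 + 16)/2 = (5/2)*60 = 150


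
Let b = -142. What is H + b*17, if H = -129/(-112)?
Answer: -270239/112 ≈ -2412.8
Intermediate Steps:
H = 129/112 (H = -129*(-1/112) = 129/112 ≈ 1.1518)
H + b*17 = 129/112 - 142*17 = 129/112 - 2414 = -270239/112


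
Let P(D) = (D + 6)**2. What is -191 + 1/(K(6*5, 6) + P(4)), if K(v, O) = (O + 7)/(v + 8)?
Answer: -728245/3813 ≈ -190.99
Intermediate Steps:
K(v, O) = (7 + O)/(8 + v)
P(D) = (6 + D)**2
-191 + 1/(K(6*5, 6) + P(4)) = -191 + 1/((7 + 6)/(8 + 6*5) + (6 + 4)**2) = -191 + 1/(13/(8 + 30) + 10**2) = -191 + 1/(13/38 + 100) = -191 + 1/(3813/38) = -191 + 38/3813 = -728245/3813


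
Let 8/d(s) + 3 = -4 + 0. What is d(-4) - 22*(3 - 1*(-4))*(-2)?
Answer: 2148/7 ≈ 306.86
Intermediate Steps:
d(s) = -8/7 (d(s) = 8/(-3 + (-4 + 0)) = 8/(-3 - 4) = 8/(-7) = 8*(-⅐) = -8/7)
d(-4) - 22*(3 - 1*(-4))*(-2) = -8/7 - 22*(3 - 1*(-4))*(-2) = -8/7 - 22*(3 + 4)*(-2) = -8/7 - 154*(-2) = -8/7 - 22*(-14) = -8/7 + 308 = 2148/7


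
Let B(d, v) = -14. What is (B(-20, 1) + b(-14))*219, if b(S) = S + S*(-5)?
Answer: 9198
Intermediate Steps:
b(S) = -4*S (b(S) = S - 5*S = -4*S)
(B(-20, 1) + b(-14))*219 = (-14 - 4*(-14))*219 = (-14 + 56)*219 = 42*219 = 9198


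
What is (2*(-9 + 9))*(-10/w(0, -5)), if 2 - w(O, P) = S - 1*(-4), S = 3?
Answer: 0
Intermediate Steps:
w(O, P) = -5 (w(O, P) = 2 - (3 - 1*(-4)) = 2 - (3 + 4) = 2 - 1*7 = 2 - 7 = -5)
(2*(-9 + 9))*(-10/w(0, -5)) = (2*(-9 + 9))*(-10/(-5)) = (2*0)*(-10*(-1/5)) = 0*2 = 0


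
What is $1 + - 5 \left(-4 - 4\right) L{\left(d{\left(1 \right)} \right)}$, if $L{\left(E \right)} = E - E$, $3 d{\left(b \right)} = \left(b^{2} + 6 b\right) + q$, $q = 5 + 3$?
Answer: $1$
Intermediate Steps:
$q = 8$
$d{\left(b \right)} = \frac{8}{3} + 2 b + \frac{b^{2}}{3}$ ($d{\left(b \right)} = \frac{\left(b^{2} + 6 b\right) + 8}{3} = \frac{8 + b^{2} + 6 b}{3} = \frac{8}{3} + 2 b + \frac{b^{2}}{3}$)
$L{\left(E \right)} = 0$
$1 + - 5 \left(-4 - 4\right) L{\left(d{\left(1 \right)} \right)} = 1 + - 5 \left(-4 - 4\right) 0 = 1 + \left(-5\right) \left(-8\right) 0 = 1 + 40 \cdot 0 = 1 + 0 = 1$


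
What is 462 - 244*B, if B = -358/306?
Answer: 114362/153 ≈ 747.46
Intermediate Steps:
B = -179/153 (B = -358*1/306 = -179/153 ≈ -1.1699)
462 - 244*B = 462 - 244*(-179/153) = 462 + 43676/153 = 114362/153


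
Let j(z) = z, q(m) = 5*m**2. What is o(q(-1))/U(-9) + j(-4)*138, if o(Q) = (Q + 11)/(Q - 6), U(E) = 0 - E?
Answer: -4984/9 ≈ -553.78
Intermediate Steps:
U(E) = -E
o(Q) = (11 + Q)/(-6 + Q)
o(q(-1))/U(-9) + j(-4)*138 = ((11 + 5*(-1)**2)/(-6 + 5*(-1)**2))/((-1*(-9))) - 4*138 = ((11 + 5*1)/(-6 + 5*1))/9 - 552 = ((11 + 5)/(-6 + 5))*(1/9) - 552 = (16/(-1))*(1/9) - 552 = -1*16*(1/9) - 552 = -16*1/9 - 552 = -16/9 - 552 = -4984/9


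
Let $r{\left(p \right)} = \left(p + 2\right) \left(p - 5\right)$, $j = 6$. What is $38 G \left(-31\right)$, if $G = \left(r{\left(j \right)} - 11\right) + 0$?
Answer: $3534$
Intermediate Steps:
$r{\left(p \right)} = \left(-5 + p\right) \left(2 + p\right)$ ($r{\left(p \right)} = \left(2 + p\right) \left(-5 + p\right) = \left(-5 + p\right) \left(2 + p\right)$)
$G = -3$ ($G = \left(\left(-10 + 6^{2} - 18\right) - 11\right) + 0 = \left(\left(-10 + 36 - 18\right) - 11\right) + 0 = \left(8 - 11\right) + 0 = -3 + 0 = -3$)
$38 G \left(-31\right) = 38 \left(-3\right) \left(-31\right) = \left(-114\right) \left(-31\right) = 3534$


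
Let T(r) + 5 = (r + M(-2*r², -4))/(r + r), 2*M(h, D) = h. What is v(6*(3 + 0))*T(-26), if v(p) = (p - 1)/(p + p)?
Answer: 289/72 ≈ 4.0139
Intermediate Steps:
M(h, D) = h/2
T(r) = -5 + (r - r²)/(2*r) (T(r) = -5 + (r + (-2*r²)/2)/(r + r) = -5 + (r - r²)/((2*r)) = -5 + (r - r²)*(1/(2*r)) = -5 + (r - r²)/(2*r))
v(p) = (-1 + p)/(2*p) (v(p) = (-1 + p)/((2*p)) = (-1 + p)*(1/(2*p)) = (-1 + p)/(2*p))
v(6*(3 + 0))*T(-26) = ((-1 + 6*(3 + 0))/(2*((6*(3 + 0)))))*(-9/2 - ½*(-26)) = ((-1 + 6*3)/(2*((6*3))))*(-9/2 + 13) = ((½)*(-1 + 18)/18)*(17/2) = ((½)*(1/18)*17)*(17/2) = (17/36)*(17/2) = 289/72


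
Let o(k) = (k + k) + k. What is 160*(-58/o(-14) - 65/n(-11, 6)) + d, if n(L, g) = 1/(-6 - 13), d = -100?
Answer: 4152140/21 ≈ 1.9772e+5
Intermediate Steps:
o(k) = 3*k (o(k) = 2*k + k = 3*k)
n(L, g) = -1/19 (n(L, g) = 1/(-19) = -1/19)
160*(-58/o(-14) - 65/n(-11, 6)) + d = 160*(-58/(3*(-14)) - 65/(-1/19)) - 100 = 160*(-58/(-42) - 65*(-19)) - 100 = 160*(-58*(-1/42) + 1235) - 100 = 160*(29/21 + 1235) - 100 = 160*(25964/21) - 100 = 4154240/21 - 100 = 4152140/21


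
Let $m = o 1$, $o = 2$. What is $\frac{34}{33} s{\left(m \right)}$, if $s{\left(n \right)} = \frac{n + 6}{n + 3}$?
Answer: $\frac{272}{165} \approx 1.6485$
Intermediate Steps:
$m = 2$ ($m = 2 \cdot 1 = 2$)
$s{\left(n \right)} = \frac{6 + n}{3 + n}$
$\frac{34}{33} s{\left(m \right)} = \frac{34}{33} \frac{6 + 2}{3 + 2} = 34 \cdot \frac{1}{33} \cdot \frac{1}{5} \cdot 8 = \frac{34 \cdot \frac{1}{5} \cdot 8}{33} = \frac{34}{33} \cdot \frac{8}{5} = \frac{272}{165}$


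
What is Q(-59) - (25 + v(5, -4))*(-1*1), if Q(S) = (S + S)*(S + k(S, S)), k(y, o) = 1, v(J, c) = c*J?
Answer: 6849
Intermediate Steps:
v(J, c) = J*c
Q(S) = 2*S*(1 + S) (Q(S) = (S + S)*(S + 1) = (2*S)*(1 + S) = 2*S*(1 + S))
Q(-59) - (25 + v(5, -4))*(-1*1) = 2*(-59)*(1 - 59) - (25 + 5*(-4))*(-1*1) = 2*(-59)*(-58) - (25 - 20)*(-1) = 6844 - 5*(-1) = 6844 - 1*(-5) = 6844 + 5 = 6849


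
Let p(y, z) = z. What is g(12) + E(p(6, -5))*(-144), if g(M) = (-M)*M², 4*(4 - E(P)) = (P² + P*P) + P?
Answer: -684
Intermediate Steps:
E(P) = 4 - P²/2 - P/4 (E(P) = 4 - ((P² + P*P) + P)/4 = 4 - ((P² + P²) + P)/4 = 4 - (2*P² + P)/4 = 4 - (P + 2*P²)/4 = 4 + (-P²/2 - P/4) = 4 - P²/2 - P/4)
g(M) = -M³
g(12) + E(p(6, -5))*(-144) = -1*12³ + (4 - ½*(-5)² - ¼*(-5))*(-144) = -1*1728 + (4 - ½*25 + 5/4)*(-144) = -1728 + (4 - 25/2 + 5/4)*(-144) = -1728 - 29/4*(-144) = -1728 + 1044 = -684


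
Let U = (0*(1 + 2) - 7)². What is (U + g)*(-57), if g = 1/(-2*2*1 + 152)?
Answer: -413421/148 ≈ -2793.4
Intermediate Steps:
g = 1/148 (g = 1/(-4*1 + 152) = 1/(-4 + 152) = 1/148 ≈ 0.0067568)
U = 49 (U = (0*3 - 7)² = (0 - 7)² = (-7)² = 49)
(U + g)*(-57) = (49 + 1/148)*(-57) = (7253/148)*(-57) = -413421/148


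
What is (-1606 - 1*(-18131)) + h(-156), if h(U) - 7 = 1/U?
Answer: 2578991/156 ≈ 16532.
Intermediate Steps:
h(U) = 7 + 1/U
(-1606 - 1*(-18131)) + h(-156) = (-1606 - 1*(-18131)) + (7 + 1/(-156)) = (-1606 + 18131) + (7 - 1/156) = 16525 + 1091/156 = 2578991/156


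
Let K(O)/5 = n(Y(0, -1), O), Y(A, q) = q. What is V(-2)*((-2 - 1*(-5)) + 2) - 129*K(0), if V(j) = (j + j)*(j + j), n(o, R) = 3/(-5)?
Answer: 467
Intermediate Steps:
n(o, R) = -3/5 (n(o, R) = 3*(-1/5) = -3/5)
K(O) = -3 (K(O) = 5*(-3/5) = -3)
V(j) = 4*j**2 (V(j) = (2*j)*(2*j) = 4*j**2)
V(-2)*((-2 - 1*(-5)) + 2) - 129*K(0) = (4*(-2)**2)*((-2 - 1*(-5)) + 2) - 129*(-3) = (4*4)*((-2 + 5) + 2) + 387 = 16*(3 + 2) + 387 = 16*5 + 387 = 80 + 387 = 467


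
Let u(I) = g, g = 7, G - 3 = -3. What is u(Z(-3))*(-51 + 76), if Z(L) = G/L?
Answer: 175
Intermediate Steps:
G = 0 (G = 3 - 3 = 0)
Z(L) = 0 (Z(L) = 0/L = 0)
u(I) = 7
u(Z(-3))*(-51 + 76) = 7*(-51 + 76) = 7*25 = 175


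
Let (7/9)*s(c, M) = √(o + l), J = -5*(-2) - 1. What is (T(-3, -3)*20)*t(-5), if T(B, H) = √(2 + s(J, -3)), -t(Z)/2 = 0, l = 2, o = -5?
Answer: 0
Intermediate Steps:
t(Z) = 0 (t(Z) = -2*0 = 0)
J = 9 (J = 10 - 1 = 9)
s(c, M) = 9*I*√3/7 (s(c, M) = 9*√(-5 + 2)/7 = 9*√(-3)/7 = 9*(I*√3)/7 = 9*I*√3/7)
T(B, H) = √(2 + 9*I*√3/7)
(T(-3, -3)*20)*t(-5) = ((√(98 + 63*I*√3)/7)*20)*0 = (20*√(98 + 63*I*√3)/7)*0 = 0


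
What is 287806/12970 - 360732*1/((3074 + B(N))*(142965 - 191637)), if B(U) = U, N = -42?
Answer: 1769884107761/79751181120 ≈ 22.193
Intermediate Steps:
287806/12970 - 360732*1/((3074 + B(N))*(142965 - 191637)) = 287806/12970 - 360732*1/((3074 - 42)*(142965 - 191637)) = 287806*(1/12970) - 360732/(3032*(-48672)) = 143903/6485 - 360732/(-147573504) = 143903/6485 - 360732*(-1/147573504) = 143903/6485 + 30061/12297792 = 1769884107761/79751181120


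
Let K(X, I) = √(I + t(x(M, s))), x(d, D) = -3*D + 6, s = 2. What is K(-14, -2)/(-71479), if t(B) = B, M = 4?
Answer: -I*√2/71479 ≈ -1.9785e-5*I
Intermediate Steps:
x(d, D) = 6 - 3*D
K(X, I) = √I (K(X, I) = √(I + (6 - 3*2)) = √(I + (6 - 6)) = √(I + 0) = √I)
K(-14, -2)/(-71479) = √(-2)/(-71479) = (I*√2)*(-1/71479) = -I*√2/71479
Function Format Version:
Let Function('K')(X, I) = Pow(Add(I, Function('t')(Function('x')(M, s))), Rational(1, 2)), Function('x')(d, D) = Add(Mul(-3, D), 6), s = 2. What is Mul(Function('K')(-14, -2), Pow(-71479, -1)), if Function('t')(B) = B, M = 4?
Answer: Mul(Rational(-1, 71479), I, Pow(2, Rational(1, 2))) ≈ Mul(-1.9785e-5, I)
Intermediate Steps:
Function('x')(d, D) = Add(6, Mul(-3, D))
Function('K')(X, I) = Pow(I, Rational(1, 2)) (Function('K')(X, I) = Pow(Add(I, Add(6, Mul(-3, 2))), Rational(1, 2)) = Pow(Add(I, Add(6, -6)), Rational(1, 2)) = Pow(Add(I, 0), Rational(1, 2)) = Pow(I, Rational(1, 2)))
Mul(Function('K')(-14, -2), Pow(-71479, -1)) = Mul(Pow(-2, Rational(1, 2)), Pow(-71479, -1)) = Mul(Mul(I, Pow(2, Rational(1, 2))), Rational(-1, 71479)) = Mul(Rational(-1, 71479), I, Pow(2, Rational(1, 2)))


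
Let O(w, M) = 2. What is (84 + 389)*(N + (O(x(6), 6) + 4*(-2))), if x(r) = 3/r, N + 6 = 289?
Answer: 131021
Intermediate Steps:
N = 283 (N = -6 + 289 = 283)
(84 + 389)*(N + (O(x(6), 6) + 4*(-2))) = (84 + 389)*(283 + (2 + 4*(-2))) = 473*(283 + (2 - 8)) = 473*(283 - 6) = 473*277 = 131021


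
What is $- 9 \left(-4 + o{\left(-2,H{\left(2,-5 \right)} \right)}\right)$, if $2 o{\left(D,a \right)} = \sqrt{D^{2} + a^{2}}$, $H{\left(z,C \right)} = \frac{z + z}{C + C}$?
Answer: $36 - \frac{9 \sqrt{26}}{5} \approx 26.822$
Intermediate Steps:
$H{\left(z,C \right)} = \frac{z}{C}$ ($H{\left(z,C \right)} = \frac{2 z}{2 C} = 2 z \frac{1}{2 C} = \frac{z}{C}$)
$o{\left(D,a \right)} = \frac{\sqrt{D^{2} + a^{2}}}{2}$
$- 9 \left(-4 + o{\left(-2,H{\left(2,-5 \right)} \right)}\right) = - 9 \left(-4 + \frac{\sqrt{\left(-2\right)^{2} + \left(\frac{2}{-5}\right)^{2}}}{2}\right) = - 9 \left(-4 + \frac{\sqrt{4 + \left(2 \left(- \frac{1}{5}\right)\right)^{2}}}{2}\right) = - 9 \left(-4 + \frac{\sqrt{4 + \left(- \frac{2}{5}\right)^{2}}}{2}\right) = - 9 \left(-4 + \frac{\sqrt{4 + \frac{4}{25}}}{2}\right) = - 9 \left(-4 + \frac{\sqrt{\frac{104}{25}}}{2}\right) = - 9 \left(-4 + \frac{\frac{2}{5} \sqrt{26}}{2}\right) = - 9 \left(-4 + \frac{\sqrt{26}}{5}\right) = 36 - \frac{9 \sqrt{26}}{5}$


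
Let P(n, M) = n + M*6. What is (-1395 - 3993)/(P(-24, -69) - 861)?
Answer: 1796/433 ≈ 4.1478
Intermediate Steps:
P(n, M) = n + 6*M
(-1395 - 3993)/(P(-24, -69) - 861) = (-1395 - 3993)/((-24 + 6*(-69)) - 861) = -5388/((-24 - 414) - 861) = -5388/(-438 - 861) = -5388/(-1299) = -5388*(-1/1299) = 1796/433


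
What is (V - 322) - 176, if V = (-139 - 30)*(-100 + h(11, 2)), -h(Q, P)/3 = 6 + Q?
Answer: 25021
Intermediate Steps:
h(Q, P) = -18 - 3*Q (h(Q, P) = -3*(6 + Q) = -18 - 3*Q)
V = 25519 (V = (-139 - 30)*(-100 + (-18 - 3*11)) = -169*(-100 + (-18 - 33)) = -169*(-100 - 51) = -169*(-151) = 25519)
(V - 322) - 176 = (25519 - 322) - 176 = 25197 - 176 = 25021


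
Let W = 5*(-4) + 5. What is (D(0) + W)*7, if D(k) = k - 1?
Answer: -112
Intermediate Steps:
D(k) = -1 + k
W = -15 (W = -20 + 5 = -15)
(D(0) + W)*7 = ((-1 + 0) - 15)*7 = (-1 - 15)*7 = -16*7 = -112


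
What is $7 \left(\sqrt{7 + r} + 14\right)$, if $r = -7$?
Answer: $98$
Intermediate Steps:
$7 \left(\sqrt{7 + r} + 14\right) = 7 \left(\sqrt{7 - 7} + 14\right) = 7 \left(\sqrt{0} + 14\right) = 7 \left(0 + 14\right) = 7 \cdot 14 = 98$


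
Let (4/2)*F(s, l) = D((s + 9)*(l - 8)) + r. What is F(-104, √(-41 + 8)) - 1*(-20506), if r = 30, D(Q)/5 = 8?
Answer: 20541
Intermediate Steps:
D(Q) = 40 (D(Q) = 5*8 = 40)
F(s, l) = 35 (F(s, l) = (40 + 30)/2 = (½)*70 = 35)
F(-104, √(-41 + 8)) - 1*(-20506) = 35 - 1*(-20506) = 35 + 20506 = 20541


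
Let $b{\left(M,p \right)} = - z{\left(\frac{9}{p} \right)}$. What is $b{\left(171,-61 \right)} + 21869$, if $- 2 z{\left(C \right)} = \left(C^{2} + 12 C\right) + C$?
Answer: $\frac{81371021}{3721} \approx 21868.0$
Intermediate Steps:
$z{\left(C \right)} = - \frac{13 C}{2} - \frac{C^{2}}{2}$ ($z{\left(C \right)} = - \frac{\left(C^{2} + 12 C\right) + C}{2} = - \frac{C^{2} + 13 C}{2} = - \frac{13 C}{2} - \frac{C^{2}}{2}$)
$b{\left(M,p \right)} = \frac{9 \left(13 + \frac{9}{p}\right)}{2 p}$ ($b{\left(M,p \right)} = - \frac{\left(-1\right) \frac{9}{p} \left(13 + \frac{9}{p}\right)}{2} = - \frac{\left(-9\right) \left(13 + \frac{9}{p}\right)}{2 p} = \frac{9 \left(13 + \frac{9}{p}\right)}{2 p}$)
$b{\left(171,-61 \right)} + 21869 = \frac{9 \left(9 + 13 \left(-61\right)\right)}{2 \cdot 3721} + 21869 = \frac{9}{2} \cdot \frac{1}{3721} \left(9 - 793\right) + 21869 = \frac{9}{2} \cdot \frac{1}{3721} \left(-784\right) + 21869 = - \frac{3528}{3721} + 21869 = \frac{81371021}{3721}$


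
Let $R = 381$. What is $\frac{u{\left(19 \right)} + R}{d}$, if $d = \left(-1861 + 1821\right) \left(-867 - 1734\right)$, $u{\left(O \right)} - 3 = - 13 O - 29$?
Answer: $\frac{3}{2890} \approx 0.0010381$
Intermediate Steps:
$u{\left(O \right)} = -26 - 13 O$ ($u{\left(O \right)} = 3 - \left(29 + 13 O\right) = -26 - 13 O$)
$d = 104040$ ($d = \left(-40\right) \left(-2601\right) = 104040$)
$\frac{u{\left(19 \right)} + R}{d} = \frac{\left(-26 - 247\right) + 381}{104040} = \left(\left(-26 - 247\right) + 381\right) \frac{1}{104040} = \left(-273 + 381\right) \frac{1}{104040} = 108 \cdot \frac{1}{104040} = \frac{3}{2890}$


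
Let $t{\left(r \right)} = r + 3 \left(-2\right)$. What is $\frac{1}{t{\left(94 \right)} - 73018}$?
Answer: $- \frac{1}{72930} \approx -1.3712 \cdot 10^{-5}$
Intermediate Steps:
$t{\left(r \right)} = -6 + r$ ($t{\left(r \right)} = r - 6 = -6 + r$)
$\frac{1}{t{\left(94 \right)} - 73018} = \frac{1}{\left(-6 + 94\right) - 73018} = \frac{1}{88 - 73018} = \frac{1}{-72930} = - \frac{1}{72930}$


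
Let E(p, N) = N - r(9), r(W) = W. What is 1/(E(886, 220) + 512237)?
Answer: 1/512448 ≈ 1.9514e-6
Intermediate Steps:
E(p, N) = -9 + N (E(p, N) = N - 1*9 = N - 9 = -9 + N)
1/(E(886, 220) + 512237) = 1/((-9 + 220) + 512237) = 1/(211 + 512237) = 1/512448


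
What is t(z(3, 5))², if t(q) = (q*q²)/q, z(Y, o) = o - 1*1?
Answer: 256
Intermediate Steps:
z(Y, o) = -1 + o (z(Y, o) = o - 1 = -1 + o)
t(q) = q² (t(q) = q³/q = q²)
t(z(3, 5))² = ((-1 + 5)²)² = (4²)² = 16² = 256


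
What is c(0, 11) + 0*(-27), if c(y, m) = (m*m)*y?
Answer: 0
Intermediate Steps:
c(y, m) = y*m² (c(y, m) = m²*y = y*m²)
c(0, 11) + 0*(-27) = 0*11² + 0*(-27) = 0*121 + 0 = 0 + 0 = 0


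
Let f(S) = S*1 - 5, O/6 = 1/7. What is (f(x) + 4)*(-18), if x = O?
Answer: 18/7 ≈ 2.5714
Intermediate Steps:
O = 6/7 ≈ 0.85714
x = 6/7 ≈ 0.85714
f(S) = -5 + S (f(S) = S - 5 = -5 + S)
(f(x) + 4)*(-18) = ((-5 + 6/7) + 4)*(-18) = (-29/7 + 4)*(-18) = -1/7*(-18) = 18/7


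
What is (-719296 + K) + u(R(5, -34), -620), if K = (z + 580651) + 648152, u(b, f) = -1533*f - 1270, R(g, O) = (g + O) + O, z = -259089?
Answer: 1199608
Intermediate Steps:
R(g, O) = g + 2*O (R(g, O) = (O + g) + O = g + 2*O)
u(b, f) = -1270 - 1533*f
K = 969714 (K = (-259089 + 580651) + 648152 = 321562 + 648152 = 969714)
(-719296 + K) + u(R(5, -34), -620) = (-719296 + 969714) + (-1270 - 1533*(-620)) = 250418 + (-1270 + 950460) = 250418 + 949190 = 1199608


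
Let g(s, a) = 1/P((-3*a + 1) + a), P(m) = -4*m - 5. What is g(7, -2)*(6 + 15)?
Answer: -21/25 ≈ -0.84000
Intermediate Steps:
P(m) = -5 - 4*m
g(s, a) = 1/(-9 + 8*a) (g(s, a) = 1/(-5 - 4*((-3*a + 1) + a)) = 1/(-5 - 4*((1 - 3*a) + a)) = 1/(-5 - 4*(1 - 2*a)) = 1/(-5 + (-4 + 8*a)) = 1/(-9 + 8*a))
g(7, -2)*(6 + 15) = (6 + 15)/(-9 + 8*(-2)) = 21/(-9 - 16) = 21/(-25) = -1/25*21 = -21/25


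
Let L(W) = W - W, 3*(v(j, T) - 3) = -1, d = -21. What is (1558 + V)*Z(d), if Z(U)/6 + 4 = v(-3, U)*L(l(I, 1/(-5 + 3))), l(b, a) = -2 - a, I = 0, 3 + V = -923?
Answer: -15168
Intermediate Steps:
V = -926 (V = -3 - 923 = -926)
v(j, T) = 8/3 (v(j, T) = 3 + (1/3)*(-1) = 3 - 1/3 = 8/3)
L(W) = 0
Z(U) = -24 (Z(U) = -24 + 6*((8/3)*0) = -24 + 6*0 = -24 + 0 = -24)
(1558 + V)*Z(d) = (1558 - 926)*(-24) = 632*(-24) = -15168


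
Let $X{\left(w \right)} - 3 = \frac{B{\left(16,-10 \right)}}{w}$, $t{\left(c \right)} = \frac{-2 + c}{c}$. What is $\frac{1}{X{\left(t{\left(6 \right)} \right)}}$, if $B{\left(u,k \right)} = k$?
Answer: $- \frac{1}{12} \approx -0.083333$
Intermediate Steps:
$t{\left(c \right)} = \frac{-2 + c}{c}$
$X{\left(w \right)} = 3 - \frac{10}{w}$
$\frac{1}{X{\left(t{\left(6 \right)} \right)}} = \frac{1}{3 - \frac{10}{\frac{1}{6} \left(-2 + 6\right)}} = \frac{1}{3 - \frac{10}{\frac{1}{6} \cdot 4}} = \frac{1}{3 - \frac{10}{\frac{2}{3}}} = \frac{1}{3 - 15} = \frac{1}{-12} = - \frac{1}{12}$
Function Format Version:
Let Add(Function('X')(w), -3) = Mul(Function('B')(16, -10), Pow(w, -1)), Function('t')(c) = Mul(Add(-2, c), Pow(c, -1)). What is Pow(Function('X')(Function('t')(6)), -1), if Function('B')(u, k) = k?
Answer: Rational(-1, 12) ≈ -0.083333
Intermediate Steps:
Function('t')(c) = Mul(Pow(c, -1), Add(-2, c))
Function('X')(w) = Add(3, Mul(-10, Pow(w, -1)))
Pow(Function('X')(Function('t')(6)), -1) = Pow(Add(3, Mul(-10, Pow(Mul(Pow(6, -1), Add(-2, 6)), -1))), -1) = Pow(Add(3, Mul(-10, Pow(Mul(Rational(1, 6), 4), -1))), -1) = Pow(Add(3, Mul(-10, Pow(Rational(2, 3), -1))), -1) = Pow(Add(3, Mul(-10, Rational(3, 2))), -1) = Pow(Add(3, -15), -1) = Pow(-12, -1) = Rational(-1, 12)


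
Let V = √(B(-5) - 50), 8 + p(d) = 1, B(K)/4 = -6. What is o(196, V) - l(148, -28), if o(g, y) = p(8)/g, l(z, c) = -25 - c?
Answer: -85/28 ≈ -3.0357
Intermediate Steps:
B(K) = -24 (B(K) = 4*(-6) = -24)
p(d) = -7 (p(d) = -8 + 1 = -7)
V = I*√74 (V = √(-24 - 50) = √(-74) = I*√74 ≈ 8.6023*I)
o(g, y) = -7/g
o(196, V) - l(148, -28) = -7/196 - (-25 - 1*(-28)) = -7*1/196 - (-25 + 28) = -1/28 - 1*3 = -1/28 - 3 = -85/28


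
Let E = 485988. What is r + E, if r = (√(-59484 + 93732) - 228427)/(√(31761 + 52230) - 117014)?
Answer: 6654267834480518/13692192205 - 234028*√8562/13692192205 - 6*√79903438/13692192205 + 228427*√83991/13692192205 ≈ 4.8599e+5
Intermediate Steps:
r = (-228427 + 2*√8562)/(-117014 + √83991) (r = (√34248 - 228427)/(√83991 - 117014) = (2*√8562 - 228427)/(-117014 + √83991) = (-228427 + 2*√8562)/(-117014 + √83991) ≈ 1.9554)
r + E = (26729156978/13692192205 - 234028*√8562/13692192205 - 6*√79903438/13692192205 + 228427*√83991/13692192205) + 485988 = 6654267834480518/13692192205 - 234028*√8562/13692192205 - 6*√79903438/13692192205 + 228427*√83991/13692192205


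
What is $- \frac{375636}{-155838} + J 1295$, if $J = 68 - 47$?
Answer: $\frac{706398341}{25973} \approx 27197.0$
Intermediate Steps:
$J = 21$
$- \frac{375636}{-155838} + J 1295 = - \frac{375636}{-155838} + 21 \cdot 1295 = \left(-375636\right) \left(- \frac{1}{155838}\right) + 27195 = \frac{62606}{25973} + 27195 = \frac{706398341}{25973}$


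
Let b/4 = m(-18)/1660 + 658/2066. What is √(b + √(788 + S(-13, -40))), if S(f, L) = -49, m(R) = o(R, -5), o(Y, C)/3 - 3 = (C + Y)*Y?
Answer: √(788122747985 + 183779403025*√739)/428695 ≈ 5.6101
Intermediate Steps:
o(Y, C) = 9 + 3*Y*(C + Y) (o(Y, C) = 9 + 3*((C + Y)*Y) = 9 + 3*(Y*(C + Y)) = 9 + 3*Y*(C + Y))
m(R) = 9 - 15*R + 3*R² (m(R) = 9 + 3*R² + 3*(-5)*R = 9 + 3*R² - 15*R = 9 - 15*R + 3*R²)
b = 1838423/428695 (b = 4*((9 - 15*(-18) + 3*(-18)²)/1660 + 658/2066) = 4*((9 + 270 + 3*324)*(1/1660) + 658*(1/2066)) = 4*((9 + 270 + 972)*(1/1660) + 329/1033) = 4*(1251*(1/1660) + 329/1033) = 4*(1251/1660 + 329/1033) = 4*(1838423/1714780) = 1838423/428695 ≈ 4.2884)
√(b + √(788 + S(-13, -40))) = √(1838423/428695 + √(788 - 49)) = √(1838423/428695 + √739)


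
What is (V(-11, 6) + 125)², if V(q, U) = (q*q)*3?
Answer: 238144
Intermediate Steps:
V(q, U) = 3*q² (V(q, U) = q²*3 = 3*q²)
(V(-11, 6) + 125)² = (3*(-11)² + 125)² = (3*121 + 125)² = (363 + 125)² = 488² = 238144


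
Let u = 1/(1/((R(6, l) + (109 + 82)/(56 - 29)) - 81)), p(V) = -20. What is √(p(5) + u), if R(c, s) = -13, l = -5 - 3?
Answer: I*√8661/9 ≈ 10.34*I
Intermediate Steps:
l = -8
u = -2347/27 (u = 1/(1/((-13 + (109 + 82)/(56 - 29)) - 81)) = 1/(1/((-13 + 191/27) - 81)) = 1/(1/(-160/27 - 81)) = 1/(1/(-2347/27)) = 1/(-27/2347) = -2347/27 ≈ -86.926)
√(p(5) + u) = √(-20 - 2347/27) = √(-2887/27) = I*√8661/9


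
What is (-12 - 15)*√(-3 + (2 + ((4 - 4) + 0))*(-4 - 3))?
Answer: -27*I*√17 ≈ -111.32*I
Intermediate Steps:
(-12 - 15)*√(-3 + (2 + ((4 - 4) + 0))*(-4 - 3)) = -27*√(-3 + (2 + (0 + 0))*(-7)) = -27*√(-3 + (2 + 0)*(-7)) = -27*√(-3 + 2*(-7)) = -27*√(-3 - 14) = -27*I*√17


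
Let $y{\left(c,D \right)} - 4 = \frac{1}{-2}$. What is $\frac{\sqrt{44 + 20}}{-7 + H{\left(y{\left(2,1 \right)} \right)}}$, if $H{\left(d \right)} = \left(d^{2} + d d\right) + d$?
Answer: $\frac{8}{21} \approx 0.38095$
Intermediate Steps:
$y{\left(c,D \right)} = \frac{7}{2}$ ($y{\left(c,D \right)} = 4 + \frac{1}{-2} = 4 - \frac{1}{2} = \frac{7}{2}$)
$H{\left(d \right)} = d + 2 d^{2}$ ($H{\left(d \right)} = \left(d^{2} + d^{2}\right) + d = 2 d^{2} + d = d + 2 d^{2}$)
$\frac{\sqrt{44 + 20}}{-7 + H{\left(y{\left(2,1 \right)} \right)}} = \frac{\sqrt{44 + 20}}{-7 + \frac{7 \left(1 + 2 \cdot \frac{7}{2}\right)}{2}} = \frac{\sqrt{64}}{-7 + \frac{7 \left(1 + 7\right)}{2}} = \frac{1}{-7 + \frac{7}{2} \cdot 8} \cdot 8 = \frac{1}{-7 + 28} \cdot 8 = \frac{1}{21} \cdot 8 = \frac{8}{21}$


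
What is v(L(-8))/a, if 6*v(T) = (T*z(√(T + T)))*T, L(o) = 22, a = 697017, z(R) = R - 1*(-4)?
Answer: 968/2091051 + 484*√11/2091051 ≈ 0.0012306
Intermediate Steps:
z(R) = 4 + R (z(R) = R + 4 = 4 + R)
v(T) = T²*(4 + √2*√T)/6 (v(T) = ((T*(4 + √(T + T)))*T)/6 = ((T*(4 + √(2*T)))*T)/6 = ((T*(4 + √2*√T))*T)/6 = (T²*(4 + √2*√T))/6 = T²*(4 + √2*√T)/6)
v(L(-8))/a = ((⅙)*22²*(4 + √2*√22))/697017 = ((⅙)*484*(4 + 2*√11))*(1/697017) = (968/3 + 484*√11/3)*(1/697017) = 968/2091051 + 484*√11/2091051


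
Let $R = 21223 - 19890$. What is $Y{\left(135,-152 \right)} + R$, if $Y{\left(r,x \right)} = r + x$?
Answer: $1316$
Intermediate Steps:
$R = 1333$ ($R = 21223 - 19890 = 1333$)
$Y{\left(135,-152 \right)} + R = \left(135 - 152\right) + 1333 = -17 + 1333 = 1316$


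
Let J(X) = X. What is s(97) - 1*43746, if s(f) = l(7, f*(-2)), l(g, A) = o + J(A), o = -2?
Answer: -43942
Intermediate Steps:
l(g, A) = -2 + A
s(f) = -2 - 2*f (s(f) = -2 + f*(-2) = -2 - 2*f)
s(97) - 1*43746 = (-2 - 2*97) - 1*43746 = (-2 - 194) - 43746 = -196 - 43746 = -43942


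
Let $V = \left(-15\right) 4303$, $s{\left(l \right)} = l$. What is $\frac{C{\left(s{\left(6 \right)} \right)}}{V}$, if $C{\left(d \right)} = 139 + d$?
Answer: $- \frac{29}{12909} \approx -0.0022465$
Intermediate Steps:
$V = -64545$
$\frac{C{\left(s{\left(6 \right)} \right)}}{V} = \frac{139 + 6}{-64545} = 145 \left(- \frac{1}{64545}\right) = - \frac{29}{12909}$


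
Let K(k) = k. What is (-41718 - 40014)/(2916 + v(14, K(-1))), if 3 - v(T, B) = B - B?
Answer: -28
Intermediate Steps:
v(T, B) = 3 (v(T, B) = 3 - (B - B) = 3 - 1*0 = 3 + 0 = 3)
(-41718 - 40014)/(2916 + v(14, K(-1))) = (-41718 - 40014)/(2916 + 3) = -81732/2919 = -81732*1/2919 = -28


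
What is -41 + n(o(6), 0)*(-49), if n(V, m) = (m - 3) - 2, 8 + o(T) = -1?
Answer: 204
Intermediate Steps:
o(T) = -9 (o(T) = -8 - 1 = -9)
n(V, m) = -5 + m (n(V, m) = (-3 + m) - 2 = -5 + m)
-41 + n(o(6), 0)*(-49) = -41 + (-5 + 0)*(-49) = -41 - 5*(-49) = -41 + 245 = 204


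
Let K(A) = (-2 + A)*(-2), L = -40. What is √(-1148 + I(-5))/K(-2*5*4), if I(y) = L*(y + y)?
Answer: I*√187/42 ≈ 0.32559*I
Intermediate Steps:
I(y) = -80*y (I(y) = -40*(y + y) = -80*y)
K(A) = 4 - 2*A
√(-1148 + I(-5))/K(-2*5*4) = √(-1148 - 80*(-5))/(4 - 2*(-2*5)*4) = √(-1148 + 400)/(4 - (-20)*4) = √(-748)/(4 - 2*(-40)) = (2*I*√187)/(4 + 80) = (2*I*√187)/84 = (2*I*√187)*(1/84) = I*√187/42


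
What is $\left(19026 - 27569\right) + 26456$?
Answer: $17913$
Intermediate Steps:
$\left(19026 - 27569\right) + 26456 = -8543 + 26456 = 17913$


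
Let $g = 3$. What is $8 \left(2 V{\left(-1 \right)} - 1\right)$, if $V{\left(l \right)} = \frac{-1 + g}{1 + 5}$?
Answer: $- \frac{8}{3} \approx -2.6667$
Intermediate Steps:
$V{\left(l \right)} = \frac{1}{3}$ ($V{\left(l \right)} = \frac{-1 + 3}{1 + 5} = \frac{2}{6} = 2 \cdot \frac{1}{6} = \frac{1}{3}$)
$8 \left(2 V{\left(-1 \right)} - 1\right) = 8 \left(2 \cdot \frac{1}{3} - 1\right) = 8 \left(\frac{2}{3} - 1\right) = 8 \left(- \frac{1}{3}\right) = - \frac{8}{3}$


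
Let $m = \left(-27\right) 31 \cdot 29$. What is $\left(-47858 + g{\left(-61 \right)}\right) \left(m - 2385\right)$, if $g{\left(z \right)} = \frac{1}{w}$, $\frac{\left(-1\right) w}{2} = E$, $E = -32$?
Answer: $\frac{40825540719}{32} \approx 1.2758 \cdot 10^{9}$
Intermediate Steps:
$w = 64$ ($w = \left(-2\right) \left(-32\right) = 64$)
$g{\left(z \right)} = \frac{1}{64}$
$m = -24273$ ($m = \left(-837\right) 29 = -24273$)
$\left(-47858 + g{\left(-61 \right)}\right) \left(m - 2385\right) = \left(-47858 + \frac{1}{64}\right) \left(-24273 - 2385\right) = \left(- \frac{3062911}{64}\right) \left(-26658\right) = \frac{40825540719}{32}$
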